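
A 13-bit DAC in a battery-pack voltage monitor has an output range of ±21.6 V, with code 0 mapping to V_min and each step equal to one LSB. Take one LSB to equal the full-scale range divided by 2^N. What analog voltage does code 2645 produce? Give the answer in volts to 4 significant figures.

-7.652 V

Span: 21.6 V − (-21.6 V) = 43.2 V. LSB = 43.2 V / 2^13.
V_out = -21.6 + 2645 × (43.2/8192) V
      = -21.6 V + 13.9482 V = -7.65176 V.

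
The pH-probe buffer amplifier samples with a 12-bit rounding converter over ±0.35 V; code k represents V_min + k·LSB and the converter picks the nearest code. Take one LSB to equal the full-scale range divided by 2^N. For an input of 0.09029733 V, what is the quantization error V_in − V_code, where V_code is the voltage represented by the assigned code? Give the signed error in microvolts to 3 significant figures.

The full-scale span is 0.35 − (-0.35) = 0.7 V. LSB = 0.7 V / 2^12 ≈ 170.9 µV.
Position in LSBs: (0.09029733 − (-0.35)) × 4096/0.7 = 2576.3684; rounding gives k = 2576.
V_code = -0.35 + (2576/4096) × 0.7 = 0.09023437500 V.
e = 0.09029733 − (0.09023437500) = +63.0 µV.

+63.0 µV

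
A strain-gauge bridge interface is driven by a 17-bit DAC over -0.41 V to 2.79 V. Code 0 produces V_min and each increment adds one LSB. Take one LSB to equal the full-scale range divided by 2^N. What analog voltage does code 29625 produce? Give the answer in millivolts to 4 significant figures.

Full-scale range = 2.79 V − (-0.41 V) = 3.2 V. LSB = 3.2 V / 2^17.
V_out = -0.41 + 29625 × (3.2/131072) V
      = -0.41 V + 0.723267 V = 0.313267 V.

313.3 mV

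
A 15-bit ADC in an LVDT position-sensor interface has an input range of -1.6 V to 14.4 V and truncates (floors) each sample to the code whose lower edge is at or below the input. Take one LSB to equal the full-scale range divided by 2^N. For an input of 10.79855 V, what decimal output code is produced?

25392

Span: 14.4 V − (-1.6 V) = 16 V. LSB = 16 V / 2^15 ≈ 488.3 µV.
V_in − V_min = 10.79855 − (-1.6) = 12.39855 V.
Divide by LSB: 12.39855 × 32768/16 = 25392.2304.
Truncating gives code 25392.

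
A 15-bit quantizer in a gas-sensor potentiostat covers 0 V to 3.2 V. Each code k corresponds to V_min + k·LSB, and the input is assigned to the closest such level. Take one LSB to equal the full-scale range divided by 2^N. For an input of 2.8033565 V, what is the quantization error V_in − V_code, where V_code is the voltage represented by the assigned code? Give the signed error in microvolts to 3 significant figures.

+36.2 µV

V_FS = 3.2 V. LSB = 3.2 V / 2^15 ≈ 97.66 µV.
(2.8033565 − (0)) / LSB = 2.8033565 × 32768/3.2 = 28706.3706. Nearest integer: k = 28706.
V_code = V_min + k × range/2^15 = 0 + 28706 × 3.2/32768 = 2.8033203125 V.
V_in − V_code = 2.8033565 − (2.8033203125) = +36.2 µV.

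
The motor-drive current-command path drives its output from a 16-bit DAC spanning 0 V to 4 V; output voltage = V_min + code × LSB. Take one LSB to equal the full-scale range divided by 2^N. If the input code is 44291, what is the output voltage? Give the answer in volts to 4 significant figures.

2.703 V

Span = 4 V. LSB = 4 V / 2^16.
V_out = V_min + code × LSB = 0 V + 44291 × 4 V / 65536
      = 0 V + 2.70331 V = 2.70331 V.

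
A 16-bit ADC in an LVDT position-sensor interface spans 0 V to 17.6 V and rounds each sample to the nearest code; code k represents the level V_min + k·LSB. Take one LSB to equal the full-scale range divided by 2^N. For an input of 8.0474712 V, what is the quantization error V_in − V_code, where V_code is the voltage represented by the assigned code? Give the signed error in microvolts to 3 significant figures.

−38.6 µV

V_FS = 17.6 V. LSB = 17.6 V / 2^16 ≈ 268.6 µV.
Position in LSBs: (8.0474712 − (0)) × 65536/17.6 = 29965.8564; rounding gives k = 29966.
V_code = V_min + k × range/2^16 = 0 + 29966 × 17.6/65536 = 8.0475097656 V.
V_in − V_code = 8.0474712 − (8.0475097656) = −38.6 µV.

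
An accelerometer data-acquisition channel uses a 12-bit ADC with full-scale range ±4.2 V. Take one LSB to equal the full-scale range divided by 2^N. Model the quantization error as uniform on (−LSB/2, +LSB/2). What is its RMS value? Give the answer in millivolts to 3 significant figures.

0.592 mV

Full-scale range = 4.2 V − (-4.2 V) = 8.4 V.
LSB = 8.4 V / 2^12 = 2.0508 mV.
V_rms = LSB/√12 = 2.0508 mV / √12 = 0.592 mV.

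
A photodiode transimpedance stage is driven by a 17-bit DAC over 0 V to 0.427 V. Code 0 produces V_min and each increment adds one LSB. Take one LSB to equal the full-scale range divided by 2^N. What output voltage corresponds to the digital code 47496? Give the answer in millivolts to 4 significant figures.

Range is 0.427 V. LSB = 0.427 V / 2^17.
Output = V_min + (47496/131072) × range = 0 + 0.362366 × 0.427 V
      = 0 + 0.154730 = 0.154730 V.

154.7 mV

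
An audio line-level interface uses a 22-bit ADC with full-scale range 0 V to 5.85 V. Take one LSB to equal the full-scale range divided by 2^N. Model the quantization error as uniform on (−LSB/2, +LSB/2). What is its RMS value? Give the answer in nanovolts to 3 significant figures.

403 nV

V_FS = 5.85 V.
One LSB is 5.85 V / 4194304 = 1.3947 µV.
V_rms = LSB/√12 = 1.3947 µV / √12 = 403 nV.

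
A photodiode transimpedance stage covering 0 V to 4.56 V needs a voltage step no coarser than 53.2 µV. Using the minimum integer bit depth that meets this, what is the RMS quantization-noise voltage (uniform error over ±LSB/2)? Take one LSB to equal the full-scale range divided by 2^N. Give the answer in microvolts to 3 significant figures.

Range is 4.56 V.
Need 2^N ≥ 4.56 V / 53.2 µV = 85710 → N_min = 17.
LSB = 4.56 V / 2^17 = 34.790 µV.
RMS noise = LSB/√12 = 10.0 µV.

10.0 µV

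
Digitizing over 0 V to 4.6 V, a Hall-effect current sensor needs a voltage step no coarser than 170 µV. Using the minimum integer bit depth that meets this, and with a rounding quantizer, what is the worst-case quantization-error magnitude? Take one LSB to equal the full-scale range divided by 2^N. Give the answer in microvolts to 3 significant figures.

Span = 4.6 V.
Need 2^N ≥ 4.6 V / 170 µV = 27060 → N_min = 15.
LSB = 4.6 V ÷ 2^15 = 4.6/32768 V = 140.38 µV.
Half an LSB is 70.2 µV.

70.2 µV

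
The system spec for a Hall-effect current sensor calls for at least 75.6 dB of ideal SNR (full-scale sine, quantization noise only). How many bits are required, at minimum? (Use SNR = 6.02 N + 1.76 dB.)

6.02 N + 1.76 ≥ 75.6 gives N ≥ 12.266, so the minimum integer is 13.

13 bits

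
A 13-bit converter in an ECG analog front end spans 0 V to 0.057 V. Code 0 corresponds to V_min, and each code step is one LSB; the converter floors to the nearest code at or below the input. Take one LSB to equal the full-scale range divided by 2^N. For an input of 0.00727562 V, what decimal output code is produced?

1045

V_FS = 0.057 V. LSB = 0.057 V / 2^13 ≈ 6.958 µV.
code = ⌊(V_in − V_min)/LSB⌋ = ⌊(V_in − V_min) × 2^13 / range⌋
     = ⌊(0.00727562 − (0)) × 8192 / 0.057⌋ = ⌊0.00727562 × 8192/0.057⌋
     = ⌊1045.647⌋ = 1045.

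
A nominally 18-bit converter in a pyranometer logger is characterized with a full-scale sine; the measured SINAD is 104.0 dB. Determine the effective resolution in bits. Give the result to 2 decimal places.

(104.0 − 1.76) / 6.02 = 102.24/6.02 = 16.9834 effective bits.

16.98 bits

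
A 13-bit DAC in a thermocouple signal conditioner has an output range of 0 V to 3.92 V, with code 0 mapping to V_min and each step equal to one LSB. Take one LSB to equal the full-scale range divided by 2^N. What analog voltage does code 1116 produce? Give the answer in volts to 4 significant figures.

Range is 3.92 V. LSB = 3.92 V / 2^13.
V_out = V_min + code × LSB = 0 V + 1116 × 3.92 V / 8192
      = 0 + 0.534023 = 0.534023 V.

0.5340 V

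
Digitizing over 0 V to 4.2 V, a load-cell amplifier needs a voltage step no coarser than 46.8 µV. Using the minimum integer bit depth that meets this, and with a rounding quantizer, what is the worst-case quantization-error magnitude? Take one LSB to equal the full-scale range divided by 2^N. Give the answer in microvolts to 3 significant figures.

16.0 µV

Full-scale range = 4.2 V.
Required number of levels: 4.2/46.8 µV = 89744; smallest N with 2^N ≥ that is 17.
Step size = 4.2/131072 V = 32.043 µV.
Max error for round-to-nearest is LSB/2 = 16.0 µV.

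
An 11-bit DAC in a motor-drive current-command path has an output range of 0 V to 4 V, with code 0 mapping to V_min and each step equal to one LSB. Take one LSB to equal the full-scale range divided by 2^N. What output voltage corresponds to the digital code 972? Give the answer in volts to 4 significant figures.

1.898 V

Span = 4 V. LSB = 4 V / 2^11.
V_out = V_min + code × LSB = 0 V + 972 × 4 V / 2048
      = 0 + 1.89844 = 1.89844 V.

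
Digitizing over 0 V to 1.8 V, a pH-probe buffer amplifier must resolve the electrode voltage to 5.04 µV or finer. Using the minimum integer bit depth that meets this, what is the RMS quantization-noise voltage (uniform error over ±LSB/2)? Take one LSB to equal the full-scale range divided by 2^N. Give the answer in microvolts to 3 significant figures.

Span = 1.8 V.
Need 2^N ≥ 1.8 V / 5.04 µV = 357100 → N_min = 19.
Step size = 1.8/524288 V = 3.4332 µV.
RMS noise = LSB/√12 = 0.991 µV.

0.991 µV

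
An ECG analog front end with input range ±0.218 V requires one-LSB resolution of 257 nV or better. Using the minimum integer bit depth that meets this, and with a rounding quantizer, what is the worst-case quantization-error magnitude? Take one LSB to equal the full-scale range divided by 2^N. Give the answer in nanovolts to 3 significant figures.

104 nV

Range = 0.218 − (-0.218) = 0.436 V.
Need 2^N ≥ 0.436 V / 257 nV = 1.696e6 → N_min = 21.
LSB = 0.436 V ÷ 2^21 = 0.436/2097152 V = 207.90 nV.
Half an LSB is 104 nV.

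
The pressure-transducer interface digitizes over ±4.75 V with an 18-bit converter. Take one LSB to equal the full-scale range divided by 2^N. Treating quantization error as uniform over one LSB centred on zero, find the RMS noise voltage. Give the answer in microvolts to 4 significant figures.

10.46 µV

The full-scale span is 4.75 − (-4.75) = 9.5 V.
LSB = 9.5 V ÷ 2^18 = 9.5/262144 V = 36.2396 µV.
RMS of a uniform error over width LSB is LSB/√12 = 10.46 µV.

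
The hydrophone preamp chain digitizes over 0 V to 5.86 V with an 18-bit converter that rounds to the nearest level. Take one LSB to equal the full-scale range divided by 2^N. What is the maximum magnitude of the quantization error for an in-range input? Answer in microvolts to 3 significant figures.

Range is 5.86 V.
One LSB is 5.86 V / 262144 = 22.354 µV.
Worst-case error for round-to-nearest is half an LSB: 11.2 µV.

11.2 µV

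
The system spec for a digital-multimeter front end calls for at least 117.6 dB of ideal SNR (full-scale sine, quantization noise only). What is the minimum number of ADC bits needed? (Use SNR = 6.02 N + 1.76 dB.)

20 bits

Required N = ⌈(117.6 − 1.76)/6.02⌉ = ⌈19.243⌉ = 20.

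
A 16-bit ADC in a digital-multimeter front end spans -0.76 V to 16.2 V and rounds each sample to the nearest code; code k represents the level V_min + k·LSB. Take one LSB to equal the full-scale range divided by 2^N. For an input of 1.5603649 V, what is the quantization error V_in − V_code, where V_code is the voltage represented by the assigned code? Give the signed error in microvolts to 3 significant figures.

+62.2 µV

The full-scale span is 16.2 − (-0.76) = 16.96 V. LSB = 16.96 V / 2^16 ≈ 258.8 µV.
(V_in − V_min)/LSB = (1.5603649 − (-0.76)) × 65536/16.96 = 8966.2402 → nearest code k = 8966.
V_code = V_min + k × range/2^16 = -0.76 + 8966 × 16.96/65536 = 1.5603027344 V.
Error = V_in − V_code = 1.5603649 − (1.5603027344) = +62.2 µV.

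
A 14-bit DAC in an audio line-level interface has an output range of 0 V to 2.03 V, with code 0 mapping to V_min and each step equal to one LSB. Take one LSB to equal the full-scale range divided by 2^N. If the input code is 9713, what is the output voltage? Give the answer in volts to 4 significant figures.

1.203 V

Span = 2.03 V. LSB = 2.03 V / 2^14.
Output = V_min + (9713/16384) × range = 0 + 0.592834 × 2.03 V
      = 0 + 1.20345 = 1.20345 V.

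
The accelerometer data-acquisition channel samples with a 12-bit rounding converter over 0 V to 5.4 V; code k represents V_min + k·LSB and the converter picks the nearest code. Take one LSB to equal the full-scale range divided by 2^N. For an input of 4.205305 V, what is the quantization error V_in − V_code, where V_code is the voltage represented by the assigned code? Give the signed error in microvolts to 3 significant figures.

Span = 5.4 V. LSB = 5.4 V / 2^12 ≈ 1.318 mV.
(V_in − V_min)/LSB = (4.205305 − (0)) × 4096/5.4 = 3189.8017 → nearest code k = 3190.
Reconstructed level: 0 + 3190 × 5.4/4096 V = 4.205566406 V.
Error = V_in − V_code = 4.205305 − (4.205566406) = −261 µV.

−261 µV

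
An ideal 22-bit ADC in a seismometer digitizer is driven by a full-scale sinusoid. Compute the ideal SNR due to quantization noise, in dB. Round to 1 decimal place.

134.2 dB

For an ideal N-bit converter with full-scale sine input, SNR = 6.02 N + 1.76 dB. SNR = 6.02 × 22 + 1.76 = 132.44 + 1.76 = 134.20 dB.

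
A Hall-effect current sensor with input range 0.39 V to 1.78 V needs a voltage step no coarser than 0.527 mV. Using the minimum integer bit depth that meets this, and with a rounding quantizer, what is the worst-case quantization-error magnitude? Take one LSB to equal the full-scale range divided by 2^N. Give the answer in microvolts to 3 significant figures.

Full-scale range = 1.78 V − (0.39 V) = 1.39 V.
Required number of levels: 1.39/0.527 mV = 2637.6; smallest N with 2^N ≥ that is 12.
LSB = 1.39 V / 2^12 = 339.36 µV.
Max error for round-to-nearest is LSB/2 = 170 µV.

170 µV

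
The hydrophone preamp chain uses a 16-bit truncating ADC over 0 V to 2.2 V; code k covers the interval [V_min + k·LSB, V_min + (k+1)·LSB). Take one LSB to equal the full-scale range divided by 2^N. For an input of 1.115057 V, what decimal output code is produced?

V_FS = 2.2 V. LSB = 2.2 V / 2^16 ≈ 33.57 µV.
(V_in − V_min) × 2^16/range = (1.115057 − (0)) × 65536/2.2 = 33216.534.
Floor → code = 33216.

33216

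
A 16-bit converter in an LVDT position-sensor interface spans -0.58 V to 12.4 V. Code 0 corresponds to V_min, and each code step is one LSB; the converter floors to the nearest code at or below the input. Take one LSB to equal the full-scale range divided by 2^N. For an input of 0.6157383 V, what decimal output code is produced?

6037

Range = 12.4 − (-0.58) = 12.98 V. LSB = 12.98 V / 2^16 ≈ 198.1 µV.
(V_in − V_min) × 2^16/range = (0.6157383 − (-0.58)) × 65536/12.98 = 6037.281.
Floor → code = 6037.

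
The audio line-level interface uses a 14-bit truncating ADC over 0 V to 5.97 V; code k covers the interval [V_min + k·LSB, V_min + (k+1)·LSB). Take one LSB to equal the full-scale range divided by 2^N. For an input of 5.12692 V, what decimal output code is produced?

14070

Range is 5.97 V. LSB = 5.97 V / 2^14 ≈ 364.4 µV.
(V_in − V_min) × 2^14/range = (5.12692 − (0)) × 16384/5.97 = 14070.261.
Floor → code = 14070.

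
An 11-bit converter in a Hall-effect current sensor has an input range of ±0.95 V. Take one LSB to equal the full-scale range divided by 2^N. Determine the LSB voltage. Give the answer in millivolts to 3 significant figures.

0.928 mV

Span: 0.95 V − (-0.95 V) = 1.9 V.
2^11 = 2048 levels.
LSB = 1.9 V ÷ 2^11 = 1.9/2048 V = 0.928 mV.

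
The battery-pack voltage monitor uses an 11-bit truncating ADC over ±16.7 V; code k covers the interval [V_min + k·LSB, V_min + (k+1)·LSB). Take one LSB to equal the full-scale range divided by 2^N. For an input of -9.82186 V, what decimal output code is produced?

Full-scale range = 16.7 V − (-16.7 V) = 33.4 V. LSB = 33.4 V / 2^11 ≈ 16.31 mV.
(V_in − V_min) × 2^11/range = (-9.82186 − (-16.7)) × 2048/33.4 = 421.749.
Floor → code = 421.

421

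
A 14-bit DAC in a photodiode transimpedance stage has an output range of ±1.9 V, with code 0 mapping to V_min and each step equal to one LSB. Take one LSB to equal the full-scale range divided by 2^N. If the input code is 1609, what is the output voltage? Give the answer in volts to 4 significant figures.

Span: 1.9 V − (-1.9 V) = 3.8 V. LSB = 3.8 V / 2^14.
Output = V_min + (1609/16384) × range = -1.9 + 0.0982056 × 3.8 V
      = -1.9 V + 0.373181 V = -1.52682 V.

-1.527 V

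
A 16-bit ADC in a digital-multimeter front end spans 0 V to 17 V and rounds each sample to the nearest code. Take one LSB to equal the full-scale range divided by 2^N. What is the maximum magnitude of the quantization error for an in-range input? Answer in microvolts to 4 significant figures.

Full-scale range = 17 V.
LSB = 17 V / 2^16 = 259.399 µV.
A rounding quantizer has |error| ≤ LSB/2 = 129.7 µV.

129.7 µV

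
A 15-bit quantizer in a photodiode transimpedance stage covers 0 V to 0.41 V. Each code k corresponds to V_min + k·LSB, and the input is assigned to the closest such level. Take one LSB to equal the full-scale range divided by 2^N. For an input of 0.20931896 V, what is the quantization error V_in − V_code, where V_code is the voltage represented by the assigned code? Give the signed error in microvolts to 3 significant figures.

Span = 0.41 V. LSB = 0.41 V / 2^15 ≈ 12.51 µV.
Position in LSBs: (0.20931896 − (0)) × 32768/0.41 = 16729.1797; rounding gives k = 16729.
V_code = V_min + k × range/2^15 = 0 + 16729 × 0.41/32768 = 0.20931671143 V.
V_in − V_code = 0.20931896 − (0.20931671143) = +2.25 µV.

+2.25 µV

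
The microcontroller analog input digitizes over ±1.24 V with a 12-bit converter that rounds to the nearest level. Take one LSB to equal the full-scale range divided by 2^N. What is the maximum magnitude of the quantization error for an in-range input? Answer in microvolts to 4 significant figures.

302.7 µV

The full-scale span is 1.24 − (-1.24) = 2.48 V.
One LSB is 2.48 V / 4096 = 0.605469 mV.
Worst-case error for round-to-nearest is half an LSB: 302.7 µV.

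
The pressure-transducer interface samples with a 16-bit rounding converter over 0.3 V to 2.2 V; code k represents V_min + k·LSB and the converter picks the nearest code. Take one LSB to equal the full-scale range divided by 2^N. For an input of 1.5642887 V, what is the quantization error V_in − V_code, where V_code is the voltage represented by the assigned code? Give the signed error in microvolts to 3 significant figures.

−10.3 µV

Range = 2.2 − (0.3) = 1.9 V. LSB = 1.9 V / 2^16 ≈ 28.99 µV.
Position in LSBs: (1.5642887 − (0.3)) × 65536/1.9 = 43608.6443; rounding gives k = 43609.
V_code = 0.3 + (43609/65536) × 1.9 = 1.5642990112 V.
V_in − V_code = 1.5642887 − (1.5642990112) = −10.3 µV.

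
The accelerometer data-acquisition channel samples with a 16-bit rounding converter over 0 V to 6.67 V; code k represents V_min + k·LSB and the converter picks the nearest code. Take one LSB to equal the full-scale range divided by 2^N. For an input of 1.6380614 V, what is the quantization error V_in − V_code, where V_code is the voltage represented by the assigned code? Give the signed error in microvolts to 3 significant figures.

−25.3 µV

Range is 6.67 V. LSB = 6.67 V / 2^16 ≈ 101.8 µV.
(1.6380614 − (0)) / LSB = 1.6380614 × 65536/6.67 = 16094.7514. Nearest integer: k = 16095.
V_code = 0 + (16095/65536) × 6.67 = 1.6380867004 V.
e = 1.6380614 − (1.6380867004) = −25.3 µV.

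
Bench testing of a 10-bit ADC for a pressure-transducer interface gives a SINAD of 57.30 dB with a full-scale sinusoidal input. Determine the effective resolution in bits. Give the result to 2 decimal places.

9.23 bits

Inverting SNR = 6.02 N + 1.76: N_eff = (57.30 − 1.76)/6.02 = 9.2259.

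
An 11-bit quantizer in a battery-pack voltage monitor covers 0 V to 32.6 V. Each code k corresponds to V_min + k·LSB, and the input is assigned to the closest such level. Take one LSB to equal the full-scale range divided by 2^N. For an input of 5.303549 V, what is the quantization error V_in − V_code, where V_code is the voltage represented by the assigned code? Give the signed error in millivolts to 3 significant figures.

Range is 32.6 V. LSB = 32.6 V / 2^11 ≈ 15.92 mV.
(5.303549 − (0)) / LSB = 5.303549 × 2048/32.6 = 333.1800. Nearest integer: k = 333.
V_code = 0 + (333/2048) × 32.6 = 5.300683594 V.
Error = V_in − V_code = 5.303549 − (5.300683594) = +2.87 mV.

+2.87 mV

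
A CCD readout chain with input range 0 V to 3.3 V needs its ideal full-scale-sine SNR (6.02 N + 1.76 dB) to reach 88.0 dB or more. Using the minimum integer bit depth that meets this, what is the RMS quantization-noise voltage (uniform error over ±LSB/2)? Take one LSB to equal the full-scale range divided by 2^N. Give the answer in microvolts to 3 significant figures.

Full-scale range = 3.3 V.
Solving 6.02 N ≥ 88.0 − 1.76: N ≥ 14.326. Round up → N = 15.
LSB = 3.3 V / 2^15 = 100.71 µV.
V_rms = LSB/√12 = 29.1 µV.

29.1 µV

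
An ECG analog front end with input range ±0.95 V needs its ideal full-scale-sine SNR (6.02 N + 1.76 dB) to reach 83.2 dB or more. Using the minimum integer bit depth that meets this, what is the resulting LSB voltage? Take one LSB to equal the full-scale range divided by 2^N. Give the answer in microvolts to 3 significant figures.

Span: 0.95 V − (-0.95 V) = 1.9 V.
6.02 N + 1.76 ≥ 83.2 gives N ≥ 13.528, so the minimum integer is 14.
One LSB is 1.9 V / 16384 = 116 µV.

116 µV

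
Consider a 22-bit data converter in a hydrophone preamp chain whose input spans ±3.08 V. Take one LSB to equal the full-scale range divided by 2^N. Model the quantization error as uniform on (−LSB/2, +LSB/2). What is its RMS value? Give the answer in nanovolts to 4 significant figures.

Range = 3.08 − (-3.08) = 6.16 V.
LSB = 6.16 V ÷ 2^22 = 6.16/4194304 V = 1.46866 µV.
For a uniform distribution on [−LSB/2, +LSB/2], V_rms = LSB/√12 = 1.46866 µV/3.4641 = 424.0 nV.

424.0 nV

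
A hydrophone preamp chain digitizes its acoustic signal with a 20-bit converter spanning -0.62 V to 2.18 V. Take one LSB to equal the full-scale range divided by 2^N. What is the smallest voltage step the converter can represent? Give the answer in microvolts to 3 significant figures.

Range = 2.18 − (-0.62) = 2.8 V.
2^20 = 1048576 levels.
One LSB is 2.8 V / 1048576 = 2.67 µV.

2.67 µV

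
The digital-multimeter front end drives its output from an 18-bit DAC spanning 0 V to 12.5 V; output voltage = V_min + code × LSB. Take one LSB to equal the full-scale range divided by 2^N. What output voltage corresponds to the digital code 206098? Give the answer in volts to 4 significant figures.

Span = 12.5 V. LSB = 12.5 V / 2^18.
V_out = 0 + 206098 × (12.5/262144) V
      = 0 + 9.82752 = 9.82752 V.

9.828 V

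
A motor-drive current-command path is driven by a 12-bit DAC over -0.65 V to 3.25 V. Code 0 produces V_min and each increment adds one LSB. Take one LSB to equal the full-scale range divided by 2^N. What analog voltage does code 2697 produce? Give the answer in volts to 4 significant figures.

Full-scale range = 3.25 V − (-0.65 V) = 3.9 V. LSB = 3.9 V / 2^12.
V_out = -0.65 + 2697 × (3.9/4096) V
      = -0.65 + 2.56794 = 1.91794 V.

1.918 V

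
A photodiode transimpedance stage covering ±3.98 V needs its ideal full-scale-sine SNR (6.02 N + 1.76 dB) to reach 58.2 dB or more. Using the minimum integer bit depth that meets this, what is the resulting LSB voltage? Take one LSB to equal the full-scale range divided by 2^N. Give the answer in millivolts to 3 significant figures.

7.77 mV

The full-scale span is 3.98 − (-3.98) = 7.96 V.
N ≥ (58.2 − 1.76)/6.02 = 9.375 → N_min = 10.
Step size = 7.96/1024 V = 7.77 mV.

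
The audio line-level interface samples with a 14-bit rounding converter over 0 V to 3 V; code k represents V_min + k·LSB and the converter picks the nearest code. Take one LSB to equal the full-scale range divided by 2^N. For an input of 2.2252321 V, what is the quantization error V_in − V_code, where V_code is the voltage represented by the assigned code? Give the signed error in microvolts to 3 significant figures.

−48.7 µV

Full-scale range = 3 V. LSB = 3 V / 2^14 ≈ 183.1 µV.
(2.2252321 − (0)) / LSB = 2.2252321 × 16384/3 = 12152.7342. Nearest integer: k = 12153.
V_code = 0 + (12153/16384) × 3 = 2.2252807617 V.
e = 2.2252321 − (2.2252807617) = −48.7 µV.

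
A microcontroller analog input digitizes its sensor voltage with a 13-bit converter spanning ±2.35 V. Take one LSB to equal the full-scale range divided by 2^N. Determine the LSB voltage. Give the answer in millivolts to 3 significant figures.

0.574 mV

Full-scale range = 2.35 V − (-2.35 V) = 4.7 V.
Number of codes = 2^13 = 8192.
Step size = 4.7/8192 V = 0.574 mV.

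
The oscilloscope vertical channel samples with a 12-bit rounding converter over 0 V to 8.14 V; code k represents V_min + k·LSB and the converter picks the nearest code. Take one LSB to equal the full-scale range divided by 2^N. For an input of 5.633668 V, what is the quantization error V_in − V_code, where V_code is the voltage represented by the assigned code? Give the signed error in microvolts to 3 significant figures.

−341 µV

Span = 8.14 V. LSB = 8.14 V / 2^12 ≈ 1.987 mV.
(5.633668 − (0)) / LSB = 5.633668 × 4096/8.14 = 2834.8285. Nearest integer: k = 2835.
Reconstructed level: 0 + 2835 × 8.14/4096 V = 5.634008789 V.
e = 5.633668 − (5.634008789) = −341 µV.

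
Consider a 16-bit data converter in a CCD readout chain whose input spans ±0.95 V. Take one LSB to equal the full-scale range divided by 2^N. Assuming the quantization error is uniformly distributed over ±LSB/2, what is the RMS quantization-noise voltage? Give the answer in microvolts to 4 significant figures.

Full-scale range = 0.95 V − (-0.95 V) = 1.9 V.
One LSB is 1.9 V / 65536 = 28.9917 µV.
RMS of a uniform error over width LSB is LSB/√12 = 8.369 µV.

8.369 µV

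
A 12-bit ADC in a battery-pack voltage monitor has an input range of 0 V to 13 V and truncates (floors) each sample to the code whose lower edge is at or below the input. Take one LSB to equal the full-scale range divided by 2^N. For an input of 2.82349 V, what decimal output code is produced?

889

Span = 13 V. LSB = 13 V / 2^12 ≈ 3.174 mV.
code = ⌊(V_in − V_min)/LSB⌋ = ⌊(V_in − V_min) × 2^12 / range⌋
     = ⌊(2.82349 − (0)) × 4096 / 13⌋ = ⌊2.82349 × 4096/13⌋
     = ⌊889.617⌋ = 889.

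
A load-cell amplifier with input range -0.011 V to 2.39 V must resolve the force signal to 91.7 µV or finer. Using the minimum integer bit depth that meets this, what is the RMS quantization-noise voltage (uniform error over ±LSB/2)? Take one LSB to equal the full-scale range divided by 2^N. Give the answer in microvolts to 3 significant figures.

21.2 µV

Span: 2.39 V − (-0.011 V) = 2.401 V.
Required number of levels: 2.401/91.7 µV = 26183; smallest N with 2^N ≥ that is 15.
One LSB is 2.401 V / 32768 = 73.273 µV.
V_rms = LSB/√12 = 21.2 µV.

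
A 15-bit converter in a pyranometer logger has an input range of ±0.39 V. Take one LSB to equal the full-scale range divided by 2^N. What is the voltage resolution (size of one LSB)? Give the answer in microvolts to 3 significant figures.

Full-scale range = 0.39 V − (-0.39 V) = 0.78 V.
There are 2^15 = 32768 steps.
LSB = 0.78 V / 2^15 = 23.8 µV.

23.8 µV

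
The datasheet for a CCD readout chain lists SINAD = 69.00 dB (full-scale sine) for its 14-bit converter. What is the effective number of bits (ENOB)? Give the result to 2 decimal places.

11.17 bits

(69.00 − 1.76) / 6.02 = 67.24/6.02 = 11.1694 effective bits.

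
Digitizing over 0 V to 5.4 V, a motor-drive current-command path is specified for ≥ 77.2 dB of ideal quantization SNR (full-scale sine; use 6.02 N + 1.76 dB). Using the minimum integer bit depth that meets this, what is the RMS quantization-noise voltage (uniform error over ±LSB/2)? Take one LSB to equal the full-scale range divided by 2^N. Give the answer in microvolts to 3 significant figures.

190 µV

Range is 5.4 V.
Solving 6.02 N ≥ 77.2 − 1.76: N ≥ 12.532. Round up → N = 13.
LSB = 5.4 V ÷ 2^13 = 5.4/8192 V = 0.65918 mV.
RMS noise = LSB/√12 = 190 µV.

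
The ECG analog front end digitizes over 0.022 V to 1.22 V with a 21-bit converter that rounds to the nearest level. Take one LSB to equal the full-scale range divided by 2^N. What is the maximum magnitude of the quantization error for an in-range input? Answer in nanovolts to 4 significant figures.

285.6 nV

The full-scale span is 1.22 − (0.022) = 1.198 V.
LSB = 1.198 V ÷ 2^21 = 1.198/2097152 V = 0.571251 µV.
Worst-case error for round-to-nearest is half an LSB: 285.6 nV.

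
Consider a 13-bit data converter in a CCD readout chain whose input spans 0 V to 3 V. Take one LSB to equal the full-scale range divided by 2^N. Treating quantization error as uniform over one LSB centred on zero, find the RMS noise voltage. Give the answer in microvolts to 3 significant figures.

106 µV

V_FS = 3 V.
LSB = 3 V / 2^13 = 366.21 µV.
σ_q = LSB/√12 = 366.21 µV/3.4641 = 106 µV.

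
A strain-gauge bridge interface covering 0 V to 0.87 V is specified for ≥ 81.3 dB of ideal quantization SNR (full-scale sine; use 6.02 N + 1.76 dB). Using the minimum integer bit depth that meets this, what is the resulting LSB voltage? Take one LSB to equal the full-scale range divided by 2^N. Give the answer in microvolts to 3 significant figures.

Full-scale range = 0.87 V.
6.02 N + 1.76 ≥ 81.3 gives N ≥ 13.213, so the minimum integer is 14.
Step size = 0.87/16384 V = 53.1 µV.

53.1 µV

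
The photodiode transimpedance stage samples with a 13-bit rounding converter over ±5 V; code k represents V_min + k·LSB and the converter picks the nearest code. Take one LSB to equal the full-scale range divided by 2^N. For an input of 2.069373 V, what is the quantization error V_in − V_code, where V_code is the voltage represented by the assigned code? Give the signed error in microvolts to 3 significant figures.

+281 µV

Full-scale range = 5 V − (-5 V) = 10 V. LSB = 10 V / 2^13 ≈ 1.221 mV.
Position in LSBs: (2.069373 − (-5)) × 8192/10 = 5791.2304; rounding gives k = 5791.
V_code = V_min + k × range/2^13 = -5 + 5791 × 10/8192 = 2.069091797 V.
V_in − V_code = 2.069373 − (2.069091797) = +281 µV.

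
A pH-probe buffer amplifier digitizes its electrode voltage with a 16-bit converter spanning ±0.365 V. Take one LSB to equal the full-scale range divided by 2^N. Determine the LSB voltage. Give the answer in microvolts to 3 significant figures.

Range = 0.365 − (-0.365) = 0.73 V.
There are 2^16 = 65536 steps.
Step size = 0.73/65536 V = 11.1 µV.

11.1 µV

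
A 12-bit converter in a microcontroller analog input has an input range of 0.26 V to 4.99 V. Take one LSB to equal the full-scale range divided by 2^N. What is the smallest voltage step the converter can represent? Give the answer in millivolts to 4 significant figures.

1.155 mV

Span: 4.99 V − (0.26 V) = 4.73 V.
Number of codes = 2^12 = 4096.
LSB = 4.73 V ÷ 2^12 = 4.73/4096 V = 1.155 mV.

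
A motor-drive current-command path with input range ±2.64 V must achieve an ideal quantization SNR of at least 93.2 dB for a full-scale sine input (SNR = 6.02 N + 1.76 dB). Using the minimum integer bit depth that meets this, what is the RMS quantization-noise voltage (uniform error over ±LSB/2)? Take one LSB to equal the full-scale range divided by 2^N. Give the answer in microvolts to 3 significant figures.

23.3 µV

Full-scale range = 2.64 V − (-2.64 V) = 5.28 V.
N ≥ (93.2 − 1.76)/6.02 = 15.189 → N_min = 16.
LSB = 5.28 V / 2^16 = 80.566 µV.
σ_q = LSB/√12 = 80.566 µV/3.4641 = 23.3 µV.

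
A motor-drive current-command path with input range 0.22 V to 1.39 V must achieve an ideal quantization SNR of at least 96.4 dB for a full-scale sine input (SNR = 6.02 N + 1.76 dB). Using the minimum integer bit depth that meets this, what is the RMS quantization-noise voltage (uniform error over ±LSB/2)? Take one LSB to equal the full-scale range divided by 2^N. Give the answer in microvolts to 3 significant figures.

Span: 1.39 V − (0.22 V) = 1.17 V.
6.02 N + 1.76 ≥ 96.4 gives N ≥ 15.721, so the minimum integer is 16.
LSB = 1.17 V ÷ 2^16 = 1.17/65536 V = 17.853 µV.
RMS noise = LSB/√12 = 5.15 µV.

5.15 µV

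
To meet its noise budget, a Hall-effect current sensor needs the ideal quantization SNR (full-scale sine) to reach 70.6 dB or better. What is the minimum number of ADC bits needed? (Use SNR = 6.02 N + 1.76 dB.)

N ≥ (70.6 − 1.76)/6.02 = 11.435 → N_min = 12.

12 bits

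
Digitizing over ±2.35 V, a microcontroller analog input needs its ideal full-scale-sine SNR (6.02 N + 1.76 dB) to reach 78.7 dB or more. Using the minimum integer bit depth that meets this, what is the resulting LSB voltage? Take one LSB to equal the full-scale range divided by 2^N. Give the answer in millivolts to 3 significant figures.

0.574 mV

Span: 2.35 V − (-2.35 V) = 4.7 V.
Required N = ⌈(78.7 − 1.76)/6.02⌉ = ⌈12.781⌉ = 13.
Step size = 4.7/8192 V = 0.574 mV.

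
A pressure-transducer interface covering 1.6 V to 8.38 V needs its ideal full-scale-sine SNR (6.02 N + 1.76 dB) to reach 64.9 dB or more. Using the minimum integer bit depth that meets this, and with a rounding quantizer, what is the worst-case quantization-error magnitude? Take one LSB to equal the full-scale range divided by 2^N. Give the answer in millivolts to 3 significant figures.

1.66 mV

Span: 8.38 V − (1.6 V) = 6.78 V.
Required N = ⌈(64.9 − 1.76)/6.02⌉ = ⌈10.488⌉ = 11.
LSB = 6.78 V / 2^11 = 3.3105 mV.
Half an LSB is 1.66 mV.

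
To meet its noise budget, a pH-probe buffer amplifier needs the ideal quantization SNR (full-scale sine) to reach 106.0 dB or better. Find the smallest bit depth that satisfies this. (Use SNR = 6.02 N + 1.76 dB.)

Solving 6.02 N ≥ 106.0 − 1.76: N ≥ 17.316. Round up → N = 18.

18 bits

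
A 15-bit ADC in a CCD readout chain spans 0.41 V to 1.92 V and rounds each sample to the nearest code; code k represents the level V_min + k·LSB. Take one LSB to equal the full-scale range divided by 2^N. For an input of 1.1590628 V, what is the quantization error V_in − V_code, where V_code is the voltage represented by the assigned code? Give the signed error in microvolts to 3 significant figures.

Span: 1.92 V − (0.41 V) = 1.51 V. LSB = 1.51 V / 2^15 ≈ 46.08 µV.
(V_in − V_min)/LSB = (1.1590628 − (0.41)) × 32768/1.51 = 16255.1588 → nearest code k = 16255.
V_code = 0.41 + (16255/32768) × 1.51 = 1.1590554810 V.
e = 1.1590628 − (1.1590554810) = +7.32 µV.

+7.32 µV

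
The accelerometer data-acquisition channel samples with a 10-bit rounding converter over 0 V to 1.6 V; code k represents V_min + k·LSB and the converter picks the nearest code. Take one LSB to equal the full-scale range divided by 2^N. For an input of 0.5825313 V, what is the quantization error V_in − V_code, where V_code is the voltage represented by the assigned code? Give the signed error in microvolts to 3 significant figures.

Full-scale range = 1.6 V. LSB = 1.6 V / 2^10 ≈ 1.563 mV.
(0.5825313 − (0)) / LSB = 0.5825313 × 1024/1.6 = 372.8200. Nearest integer: k = 373.
Reconstructed level: 0 + 373 × 1.6/1024 V = 0.5828125000 V.
e = 0.5825313 − (0.5828125000) = −281 µV.

−281 µV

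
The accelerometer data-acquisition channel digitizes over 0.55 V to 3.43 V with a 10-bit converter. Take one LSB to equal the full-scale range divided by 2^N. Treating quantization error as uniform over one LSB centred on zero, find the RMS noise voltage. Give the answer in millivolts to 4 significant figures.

0.8119 mV

The full-scale span is 3.43 − (0.55) = 2.88 V.
One LSB is 2.88 V / 1024 = 2.81250 mV.
V_rms = LSB/√12 = 2.81250 mV / √12 = 0.8119 mV.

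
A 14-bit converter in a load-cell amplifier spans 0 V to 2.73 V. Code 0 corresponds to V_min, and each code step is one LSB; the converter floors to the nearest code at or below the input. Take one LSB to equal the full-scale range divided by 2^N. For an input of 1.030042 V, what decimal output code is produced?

V_FS = 2.73 V. LSB = 2.73 V / 2^14 ≈ 166.6 µV.
V_in − V_min = 1.030042 − (0) = 1.030042 V.
Divide by LSB: 1.030042 × 16384/2.73 = 6181.7612.
Truncating gives code 6181.

6181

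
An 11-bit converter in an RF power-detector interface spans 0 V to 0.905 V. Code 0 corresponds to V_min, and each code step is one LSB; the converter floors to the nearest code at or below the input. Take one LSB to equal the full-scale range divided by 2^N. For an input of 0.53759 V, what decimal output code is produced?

1216

Full-scale range = 0.905 V. LSB = 0.905 V / 2^11 ≈ 441.9 µV.
code = ⌊(V_in − V_min)/LSB⌋ = ⌊(V_in − V_min) × 2^11 / range⌋
     = ⌊(0.53759 − (0)) × 2048 / 0.905⌋ = ⌊0.53759 × 2048/0.905⌋
     = ⌊1216.557⌋ = 1216.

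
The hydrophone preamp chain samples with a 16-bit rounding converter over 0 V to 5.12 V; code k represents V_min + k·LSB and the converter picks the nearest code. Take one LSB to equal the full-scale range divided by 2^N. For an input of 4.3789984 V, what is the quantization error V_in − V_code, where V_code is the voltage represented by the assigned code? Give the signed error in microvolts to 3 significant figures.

+14.0 µV

Span = 5.12 V. LSB = 5.12 V / 2^16 ≈ 78.13 µV.
(V_in − V_min)/LSB = (4.3789984 − (0)) × 65536/5.12 = 56051.1795 → nearest code k = 56051.
Reconstructed level: 0 + 56051 × 5.12/65536 V = 4.3789843750 V.
V_in − V_code = 4.3789984 − (4.3789843750) = +14.0 µV.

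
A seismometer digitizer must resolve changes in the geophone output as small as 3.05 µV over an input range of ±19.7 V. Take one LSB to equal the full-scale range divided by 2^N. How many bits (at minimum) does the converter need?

24 bits

Full-scale range = 19.7 V − (-19.7 V) = 39.4 V.
Levels needed ≥ 39.4/3.05 µV = 1.292e7. 2^24 = 16777216 suffices, so N_min = 24.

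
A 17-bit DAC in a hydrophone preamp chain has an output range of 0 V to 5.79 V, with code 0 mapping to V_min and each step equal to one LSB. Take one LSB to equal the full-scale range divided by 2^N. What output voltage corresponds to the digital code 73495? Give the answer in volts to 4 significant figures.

V_FS = 5.79 V. LSB = 5.79 V / 2^17.
V_out = 0 + 73495 × (5.79/131072) V
      = 0 V + 3.24658 V = 3.24658 V.

3.247 V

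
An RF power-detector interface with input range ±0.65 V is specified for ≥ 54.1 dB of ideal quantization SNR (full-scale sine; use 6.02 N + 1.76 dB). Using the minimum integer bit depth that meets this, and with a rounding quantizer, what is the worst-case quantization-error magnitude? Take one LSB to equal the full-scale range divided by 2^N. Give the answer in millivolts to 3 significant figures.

Span: 0.65 V − (-0.65 V) = 1.3 V.
Solving 6.02 N ≥ 54.1 − 1.76: N ≥ 8.694. Round up → N = 9.
Step size = 1.3/512 V = 2.5391 mV.
Max error for round-to-nearest is LSB/2 = 1.27 mV.

1.27 mV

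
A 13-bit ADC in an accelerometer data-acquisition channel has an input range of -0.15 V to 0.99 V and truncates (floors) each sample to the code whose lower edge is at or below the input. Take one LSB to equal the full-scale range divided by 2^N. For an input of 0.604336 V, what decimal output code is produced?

5420

Full-scale range = 0.99 V − (-0.15 V) = 1.14 V. LSB = 1.14 V / 2^13 ≈ 139.2 µV.
V_in − V_min = 0.604336 − (-0.15) = 0.754336 V.
Divide by LSB: 0.754336 × 8192/1.14 = 5420.6320.
Truncating gives code 5420.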